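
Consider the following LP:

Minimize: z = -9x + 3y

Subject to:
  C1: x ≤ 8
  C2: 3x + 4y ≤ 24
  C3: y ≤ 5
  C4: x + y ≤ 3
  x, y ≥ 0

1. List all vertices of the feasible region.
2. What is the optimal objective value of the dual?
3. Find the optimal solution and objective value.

1. (0, 0), (3, 0), (0, 3)
2. -27 (by strong duality, equal to the primal optimum)
3. x = 3, y = 0, z = -27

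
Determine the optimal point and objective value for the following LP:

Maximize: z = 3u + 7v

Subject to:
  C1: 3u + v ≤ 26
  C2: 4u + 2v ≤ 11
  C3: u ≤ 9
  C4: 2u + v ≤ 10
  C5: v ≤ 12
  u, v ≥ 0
u = 0, v = 5.5, z = 38.5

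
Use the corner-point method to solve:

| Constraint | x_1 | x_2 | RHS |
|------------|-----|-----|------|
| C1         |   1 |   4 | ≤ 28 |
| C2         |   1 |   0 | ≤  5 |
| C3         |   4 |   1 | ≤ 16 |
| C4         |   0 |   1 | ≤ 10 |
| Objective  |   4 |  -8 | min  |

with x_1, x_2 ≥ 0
Each vertex is the intersection of two constraint boundaries that also satisfies all remaining constraints:
  x_1 = 0 and x_2 = 0 → (0, 0)
  4x_1 + x_2 = 16 and x_2 = 0 → (4, 0)
  x_1 + 4x_2 = 28 and 4x_1 + x_2 = 16 → (2.4, 6.4)
  x_1 + 4x_2 = 28 and x_1 = 0 → (0, 7)

Evaluating z = 4x_1 - 8x_2 at each vertex:
  (0, 0): z = 0
  (4, 0): z = 16
  (2.4, 6.4): z = -41.6
  (0, 7): z = -56

The minimum is at (0, 7) with z = -56.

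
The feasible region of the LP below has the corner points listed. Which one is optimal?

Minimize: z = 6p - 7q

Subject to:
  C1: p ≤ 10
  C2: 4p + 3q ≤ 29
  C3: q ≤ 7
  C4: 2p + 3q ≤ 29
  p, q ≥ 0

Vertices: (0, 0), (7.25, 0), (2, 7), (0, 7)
(0, 7) with z = -49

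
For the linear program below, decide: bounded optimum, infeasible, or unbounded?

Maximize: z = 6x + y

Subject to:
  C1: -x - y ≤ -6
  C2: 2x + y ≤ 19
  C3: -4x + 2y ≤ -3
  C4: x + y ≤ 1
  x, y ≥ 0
C4 requires x + y ≤ 1, while C1 (-x - y ≤ -6) is equivalent to x + y ≥ 6. Together they would need 6 ≤ x + y ≤ 1, which is impossible since 6 > 1. No point satisfies all constraints.

Infeasible: no point satisfies all constraints simultaneously.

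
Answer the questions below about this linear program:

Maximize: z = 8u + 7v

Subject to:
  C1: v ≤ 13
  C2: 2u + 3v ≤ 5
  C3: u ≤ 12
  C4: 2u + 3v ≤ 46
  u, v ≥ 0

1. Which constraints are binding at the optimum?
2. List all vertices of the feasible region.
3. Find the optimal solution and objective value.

1. C2, v ≥ 0
2. (0, 0), (2.5, 0), (0, 1.667)
3. u = 2.5, v = 0, z = 20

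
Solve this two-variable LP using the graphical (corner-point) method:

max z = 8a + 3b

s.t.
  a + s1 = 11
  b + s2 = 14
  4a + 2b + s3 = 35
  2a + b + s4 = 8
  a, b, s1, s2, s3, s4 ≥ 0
Each vertex is the intersection of two constraint boundaries that also satisfies all remaining constraints:
  a = 0 and b = 0 → (0, 0)
  2a + b = 8 and b = 0 → (4, 0)
  2a + b = 8 and a = 0 → (0, 8)

Evaluating z = 8a + 3b at each vertex:
  (0, 0): z = 0
  (4, 0): z = 32
  (0, 8): z = 24

The maximum is at (4, 0) with z = 32.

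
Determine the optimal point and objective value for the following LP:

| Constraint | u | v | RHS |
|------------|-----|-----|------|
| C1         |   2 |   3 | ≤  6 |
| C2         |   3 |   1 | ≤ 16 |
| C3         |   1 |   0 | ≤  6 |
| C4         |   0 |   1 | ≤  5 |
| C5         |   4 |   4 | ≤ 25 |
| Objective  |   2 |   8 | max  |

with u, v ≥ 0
Each vertex is the intersection of two constraint boundaries that also satisfies all remaining constraints:
  u = 0 and v = 0 → (0, 0)
  2u + 3v = 6 and v = 0 → (3, 0)
  2u + 3v = 6 and u = 0 → (0, 2)

Evaluating z = 2u + 8v at each vertex:
  (0, 0): z = 0
  (3, 0): z = 6
  (0, 2): z = 16

The maximum is at (0, 2) with z = 16.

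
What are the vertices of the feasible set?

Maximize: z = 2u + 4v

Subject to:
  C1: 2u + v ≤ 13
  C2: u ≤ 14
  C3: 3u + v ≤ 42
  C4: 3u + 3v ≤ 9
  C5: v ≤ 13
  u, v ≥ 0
Each vertex is the intersection of two constraint boundaries that also satisfies all remaining constraints:
  u = 0 and v = 0 → (0, 0)
  3u + 3v = 9 and v = 0 → (3, 0)
  3u + 3v = 9 and u = 0 → (0, 3)

Vertices: (0, 0), (3, 0), (0, 3)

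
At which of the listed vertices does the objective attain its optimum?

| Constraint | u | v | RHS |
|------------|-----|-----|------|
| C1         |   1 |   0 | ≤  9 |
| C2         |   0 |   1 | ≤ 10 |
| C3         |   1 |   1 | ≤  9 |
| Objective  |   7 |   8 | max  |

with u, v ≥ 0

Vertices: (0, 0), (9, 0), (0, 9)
Evaluating z = 7u + 8v at each vertex:
  (0, 0): z = 0
  (9, 0): z = 63
  (0, 9): z = 72

The largest value is z = 72, attained at (0, 9).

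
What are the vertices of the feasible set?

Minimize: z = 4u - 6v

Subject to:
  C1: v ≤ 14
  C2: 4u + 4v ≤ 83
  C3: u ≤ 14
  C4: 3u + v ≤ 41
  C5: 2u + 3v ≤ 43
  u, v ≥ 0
Each vertex is the intersection of two constraint boundaries that also satisfies all remaining constraints:
  u = 0 and v = 0 → (0, 0)
  3u + v = 41 and v = 0 → (13.67, 0)
  3u + v = 41 and 2u + 3v = 43 → (11.43, 6.714)
  v = 14 and 2u + 3v = 43 → (0.5, 14)
  v = 14 and u = 0 → (0, 14)

Vertices: (0, 0), (13.67, 0), (11.43, 6.714), (0.5, 14), (0, 14)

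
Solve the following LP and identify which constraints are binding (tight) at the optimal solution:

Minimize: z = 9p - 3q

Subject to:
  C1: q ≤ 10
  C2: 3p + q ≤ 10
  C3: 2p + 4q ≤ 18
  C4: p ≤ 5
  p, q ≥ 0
Optimal: p = 0, q = 4.5
Slack at optimum:
  C1: slack = 5.5
  C2: slack = 5.5
  C3: slack = 0 (binding)
  C4: slack = 5
  p ≥ 0: p = 0 (binding)
  q ≥ 0: q = 4.5
Binding constraints: C3, p ≥ 0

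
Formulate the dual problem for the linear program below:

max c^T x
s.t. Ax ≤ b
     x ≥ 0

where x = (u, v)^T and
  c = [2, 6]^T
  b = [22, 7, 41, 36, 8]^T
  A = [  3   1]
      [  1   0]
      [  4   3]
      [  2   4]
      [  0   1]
Minimize: z = 22y1 + 7y2 + 41y3 + 36y4 + 8y5

Subject to:
  C1: -3y1 - y2 - 4y3 - 2y4 ≤ -2
  C2: -y1 - 3y3 - 4y4 - y5 ≤ -6
  y1, y2, y3, y4, y5 ≥ 0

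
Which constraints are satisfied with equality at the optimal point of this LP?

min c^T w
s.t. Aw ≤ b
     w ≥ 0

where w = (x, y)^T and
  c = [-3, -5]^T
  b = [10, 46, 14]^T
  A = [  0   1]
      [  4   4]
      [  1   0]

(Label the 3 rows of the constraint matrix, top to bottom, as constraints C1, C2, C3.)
Optimal: x = 1.5, y = 10
Slack at optimum:
  C1: slack = 0 (binding)
  C2: slack = 0 (binding)
  C3: slack = 12.5
  x ≥ 0: x = 1.5
  y ≥ 0: y = 10
Binding constraints: C1, C2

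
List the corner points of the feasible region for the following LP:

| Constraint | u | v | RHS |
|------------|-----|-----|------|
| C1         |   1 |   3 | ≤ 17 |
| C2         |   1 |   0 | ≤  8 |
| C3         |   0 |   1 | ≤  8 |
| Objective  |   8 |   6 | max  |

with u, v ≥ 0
Each vertex is the intersection of two constraint boundaries that also satisfies all remaining constraints:
  u = 0 and v = 0 → (0, 0)
  u = 8 and v = 0 → (8, 0)
  u + 3v = 17 and u = 8 → (8, 3)
  u + 3v = 17 and u = 0 → (0, 5.667)

Vertices: (0, 0), (8, 0), (8, 3), (0, 5.667)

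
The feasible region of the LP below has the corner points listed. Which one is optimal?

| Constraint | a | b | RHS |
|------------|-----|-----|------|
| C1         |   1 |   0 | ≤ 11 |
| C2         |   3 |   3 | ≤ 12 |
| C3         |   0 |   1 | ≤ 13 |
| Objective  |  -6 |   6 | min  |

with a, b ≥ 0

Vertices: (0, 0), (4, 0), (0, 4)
(4, 0) with z = -24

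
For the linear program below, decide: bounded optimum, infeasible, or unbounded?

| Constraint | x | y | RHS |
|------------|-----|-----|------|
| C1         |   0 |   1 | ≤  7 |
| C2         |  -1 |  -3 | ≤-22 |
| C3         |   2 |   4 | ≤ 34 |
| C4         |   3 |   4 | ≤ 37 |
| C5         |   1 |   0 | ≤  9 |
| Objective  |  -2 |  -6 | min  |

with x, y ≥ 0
The point (3, 7) satisfies every constraint, so the LP is feasible; the constraints give x ≤ 9 and y ≤ 7, which with x, y ≥ 0 keep the feasible region inside a bounded box. A feasible, bounded LP attains a finite optimum at a vertex.

The LP has an optimal solution: (3, 7) with z = -48.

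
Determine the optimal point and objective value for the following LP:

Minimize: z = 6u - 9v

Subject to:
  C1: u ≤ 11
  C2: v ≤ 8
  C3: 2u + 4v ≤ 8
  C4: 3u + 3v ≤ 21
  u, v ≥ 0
Each vertex is the intersection of two constraint boundaries that also satisfies all remaining constraints:
  u = 0 and v = 0 → (0, 0)
  2u + 4v = 8 and v = 0 → (4, 0)
  2u + 4v = 8 and u = 0 → (0, 2)

Evaluating z = 6u - 9v at each vertex:
  (0, 0): z = 0
  (4, 0): z = 24
  (0, 2): z = -18

The minimum is at (0, 2) with z = -18.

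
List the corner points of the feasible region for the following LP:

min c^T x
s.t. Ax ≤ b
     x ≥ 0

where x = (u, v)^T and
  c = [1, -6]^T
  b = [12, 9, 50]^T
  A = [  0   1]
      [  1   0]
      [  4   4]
Each vertex is the intersection of two constraint boundaries that also satisfies all remaining constraints:
  u = 0 and v = 0 → (0, 0)
  u = 9 and v = 0 → (9, 0)
  u = 9 and 4u + 4v = 50 → (9, 3.5)
  v = 12 and 4u + 4v = 50 → (0.5, 12)
  v = 12 and u = 0 → (0, 12)

Vertices: (0, 0), (9, 0), (9, 3.5), (0.5, 12), (0, 12)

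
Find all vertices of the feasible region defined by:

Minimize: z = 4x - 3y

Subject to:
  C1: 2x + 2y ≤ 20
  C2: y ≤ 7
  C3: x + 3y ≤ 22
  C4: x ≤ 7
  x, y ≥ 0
Each vertex is the intersection of two constraint boundaries that also satisfies all remaining constraints:
  x = 0 and y = 0 → (0, 0)
  x = 7 and y = 0 → (7, 0)
  2x + 2y = 20 and x = 7 → (7, 3)
  2x + 2y = 20 and x + 3y = 22 → (4, 6)
  y = 7 and x + 3y = 22 → (1, 7)
  y = 7 and x = 0 → (0, 7)

Vertices: (0, 0), (7, 0), (7, 3), (4, 6), (1, 7), (0, 7)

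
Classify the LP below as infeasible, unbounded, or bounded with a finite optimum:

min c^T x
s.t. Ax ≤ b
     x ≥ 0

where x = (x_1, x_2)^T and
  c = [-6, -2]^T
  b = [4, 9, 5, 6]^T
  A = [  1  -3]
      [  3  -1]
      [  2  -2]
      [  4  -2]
Feasible point: (0, 0) satisfies every constraint, so the LP is feasible.
Direction d = (0, 1): for each constraint row a, a·d ≤ 0 —
  (1)(0) + (-3)(1) = -3 ≤ 0
  (3)(0) + (-1)(1) = -1 ≤ 0
  (2)(0) + (-2)(1) = -2 ≤ 0
  (4)(0) + (-2)(1) = -2 ≤ 0
and d ≥ 0, so (0, 0) + t·d stays feasible for every t ≥ 0. Along this ray z = -6x_1 - 2x_2 changes by -2 per unit t, so z → −∞.

The LP is unbounded; z can be made arbitrarily small.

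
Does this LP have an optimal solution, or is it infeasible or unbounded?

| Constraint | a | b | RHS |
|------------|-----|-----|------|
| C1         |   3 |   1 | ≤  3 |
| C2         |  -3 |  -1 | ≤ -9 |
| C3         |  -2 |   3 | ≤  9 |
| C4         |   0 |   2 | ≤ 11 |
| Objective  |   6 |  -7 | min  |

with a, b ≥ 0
C1 requires 3a + b ≤ 3, while C2 (-3a - b ≤ -9) is equivalent to 3a + b ≥ 9. Together they would need 9 ≤ 3a + b ≤ 3, which is impossible since 9 > 3. No point satisfies all constraints.

The feasible region is empty; the LP is infeasible.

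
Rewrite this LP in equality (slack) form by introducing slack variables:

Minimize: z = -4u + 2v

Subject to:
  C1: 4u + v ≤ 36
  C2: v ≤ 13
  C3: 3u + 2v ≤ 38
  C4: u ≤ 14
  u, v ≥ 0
min z = -4u + 2v

s.t.
  4u + v + s1 = 36
  v + s2 = 13
  3u + 2v + s3 = 38
  u + s4 = 14
  u, v, s1, s2, s3, s4 ≥ 0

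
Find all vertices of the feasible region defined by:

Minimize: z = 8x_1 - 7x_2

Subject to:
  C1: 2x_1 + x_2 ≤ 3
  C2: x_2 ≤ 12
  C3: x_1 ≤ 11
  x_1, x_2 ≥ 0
Each vertex is the intersection of two constraint boundaries that also satisfies all remaining constraints:
  x_1 = 0 and x_2 = 0 → (0, 0)
  2x_1 + x_2 = 3 and x_2 = 0 → (1.5, 0)
  2x_1 + x_2 = 3 and x_1 = 0 → (0, 3)

Vertices: (0, 0), (1.5, 0), (0, 3)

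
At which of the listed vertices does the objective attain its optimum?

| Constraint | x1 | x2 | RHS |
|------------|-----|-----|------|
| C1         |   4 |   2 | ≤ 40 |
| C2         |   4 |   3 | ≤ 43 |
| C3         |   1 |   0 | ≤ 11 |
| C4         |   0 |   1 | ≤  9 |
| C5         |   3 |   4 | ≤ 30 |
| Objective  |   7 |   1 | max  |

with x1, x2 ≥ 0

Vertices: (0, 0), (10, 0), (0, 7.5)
Evaluating z = 7x1 + x2 at each vertex:
  (0, 0): z = 0
  (10, 0): z = 70
  (0, 7.5): z = 7.5

The largest value is z = 70, attained at (10, 0).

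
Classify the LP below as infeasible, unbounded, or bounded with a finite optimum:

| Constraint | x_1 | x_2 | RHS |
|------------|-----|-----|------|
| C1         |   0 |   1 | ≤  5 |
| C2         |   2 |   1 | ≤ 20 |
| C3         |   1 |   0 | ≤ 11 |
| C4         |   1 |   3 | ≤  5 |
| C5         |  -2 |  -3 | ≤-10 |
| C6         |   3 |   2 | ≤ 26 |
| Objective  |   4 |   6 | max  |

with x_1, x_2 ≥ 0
The point (5, 0) satisfies every constraint, so the LP is feasible; the constraints give x_1 ≤ 11 and x_2 ≤ 5, which with x_1, x_2 ≥ 0 keep the feasible region inside a bounded box. A feasible, bounded LP attains a finite optimum at a vertex.

The LP has an optimal solution: (5, 0) with z = 20.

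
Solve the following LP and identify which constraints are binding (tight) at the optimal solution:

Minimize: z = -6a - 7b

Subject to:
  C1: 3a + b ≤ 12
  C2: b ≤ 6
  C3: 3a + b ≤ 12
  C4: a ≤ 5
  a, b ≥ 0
Optimal: a = 2, b = 6
Slack at optimum:
  C1: slack = 0 (binding)
  C2: slack = 0 (binding)
  C3: slack = 0 (binding)
  C4: slack = 3
  a ≥ 0: a = 2
  b ≥ 0: b = 6
Binding constraints: C1, C2, C3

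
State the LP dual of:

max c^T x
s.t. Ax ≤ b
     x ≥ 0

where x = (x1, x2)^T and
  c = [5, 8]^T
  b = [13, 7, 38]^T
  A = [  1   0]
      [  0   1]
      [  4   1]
Minimize: z = 13y1 + 7y2 + 38y3

Subject to:
  C1: -y1 - 4y3 ≤ -5
  C2: -y2 - y3 ≤ -8
  y1, y2, y3 ≥ 0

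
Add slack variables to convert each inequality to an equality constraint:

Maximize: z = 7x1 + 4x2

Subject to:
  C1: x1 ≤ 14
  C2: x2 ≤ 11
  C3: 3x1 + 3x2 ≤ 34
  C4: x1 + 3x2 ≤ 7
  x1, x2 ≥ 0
max z = 7x1 + 4x2

s.t.
  x1 + s1 = 14
  x2 + s2 = 11
  3x1 + 3x2 + s3 = 34
  x1 + 3x2 + s4 = 7
  x1, x2, s1, s2, s3, s4 ≥ 0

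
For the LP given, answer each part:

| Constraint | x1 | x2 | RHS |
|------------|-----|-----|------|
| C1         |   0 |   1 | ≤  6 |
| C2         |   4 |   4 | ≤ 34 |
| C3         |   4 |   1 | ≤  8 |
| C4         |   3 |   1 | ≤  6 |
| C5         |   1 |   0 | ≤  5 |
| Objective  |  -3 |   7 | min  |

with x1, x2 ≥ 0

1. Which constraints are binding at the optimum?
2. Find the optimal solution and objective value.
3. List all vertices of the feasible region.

1. C3, C4, x2 ≥ 0
2. x1 = 2, x2 = 0, z = -6
3. (0, 0), (2, 0), (0, 6)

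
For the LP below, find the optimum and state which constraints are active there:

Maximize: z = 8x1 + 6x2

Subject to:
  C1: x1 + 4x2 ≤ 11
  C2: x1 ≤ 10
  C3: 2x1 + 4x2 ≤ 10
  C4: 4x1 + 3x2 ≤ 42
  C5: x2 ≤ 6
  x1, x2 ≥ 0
Optimal: x1 = 5, x2 = 0
Slack at optimum:
  C1: slack = 6
  C2: slack = 5
  C3: slack = 0 (binding)
  C4: slack = 22
  C5: slack = 6
  x1 ≥ 0: x1 = 5
  x2 ≥ 0: x2 = 0 (binding)
Binding constraints: C3, x2 ≥ 0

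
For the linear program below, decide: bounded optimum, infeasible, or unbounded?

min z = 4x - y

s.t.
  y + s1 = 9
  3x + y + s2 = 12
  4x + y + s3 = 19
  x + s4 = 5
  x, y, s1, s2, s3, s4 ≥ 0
The point (0, 9) satisfies every constraint, so the LP is feasible; the constraints give x ≤ 5 and y ≤ 9, which with x, y ≥ 0 keep the feasible region inside a bounded box. A feasible, bounded LP attains a finite optimum at a vertex.

Evaluating z = 4x - y at each vertex:
  (0, 0): z = 0
  (4, 0): z = 16
  (1, 9): z = -5
  (0, 9): z = -9

The LP has an optimal solution: (0, 9) with z = -9.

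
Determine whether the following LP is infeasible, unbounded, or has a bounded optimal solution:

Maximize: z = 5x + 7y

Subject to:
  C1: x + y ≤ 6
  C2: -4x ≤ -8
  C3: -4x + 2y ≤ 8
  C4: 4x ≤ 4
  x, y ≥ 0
C4 requires 4x ≤ 4, while C2 (-4x ≤ -8) is equivalent to 4x ≥ 8. Together they would need 8 ≤ 4x ≤ 4, which is impossible since 8 > 4. No point satisfies all constraints.

The feasible region is empty; the LP is infeasible.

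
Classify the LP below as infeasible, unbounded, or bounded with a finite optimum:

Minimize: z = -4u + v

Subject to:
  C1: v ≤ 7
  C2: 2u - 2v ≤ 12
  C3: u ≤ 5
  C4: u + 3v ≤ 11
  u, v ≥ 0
The point (5, 0) satisfies every constraint, so the LP is feasible; the constraints give u ≤ 5 and v ≤ 7, which with u, v ≥ 0 keep the feasible region inside a bounded box. A feasible, bounded LP attains a finite optimum at a vertex.

Evaluating z = -4u + v at each vertex:
  (0, 0): z = 0
  (5, 0): z = -20
  (5, 2): z = -18
  (0, 3.667): z = 3.667

Bounded optimum: z* = -20 at (5, 0).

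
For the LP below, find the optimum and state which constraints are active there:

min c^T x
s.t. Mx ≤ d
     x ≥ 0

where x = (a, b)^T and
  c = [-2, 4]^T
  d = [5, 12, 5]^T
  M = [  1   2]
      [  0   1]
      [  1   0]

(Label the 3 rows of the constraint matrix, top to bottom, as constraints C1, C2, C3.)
Optimal: a = 5, b = 0
Slack at optimum:
  C1: slack = 0 (binding)
  C2: slack = 12
  C3: slack = 0 (binding)
  a ≥ 0: a = 5
  b ≥ 0: b = 0 (binding)
Binding constraints: C1, C3, b ≥ 0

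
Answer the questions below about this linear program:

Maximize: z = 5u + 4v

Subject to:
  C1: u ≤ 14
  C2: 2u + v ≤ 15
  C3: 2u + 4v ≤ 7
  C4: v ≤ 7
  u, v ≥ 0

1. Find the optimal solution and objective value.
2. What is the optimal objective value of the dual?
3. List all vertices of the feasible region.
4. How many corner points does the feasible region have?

1. u = 3.5, v = 0, z = 17.5
2. 17.5 (by strong duality, equal to the primal optimum)
3. (0, 0), (3.5, 0), (0, 1.75)
4. 3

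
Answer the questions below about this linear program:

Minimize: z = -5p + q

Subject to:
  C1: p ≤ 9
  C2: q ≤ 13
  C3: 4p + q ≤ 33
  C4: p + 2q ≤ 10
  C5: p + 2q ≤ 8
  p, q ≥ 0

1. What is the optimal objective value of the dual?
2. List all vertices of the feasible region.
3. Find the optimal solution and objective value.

1. -40 (by strong duality, equal to the primal optimum)
2. (0, 0), (8, 0), (0, 4)
3. p = 8, q = 0, z = -40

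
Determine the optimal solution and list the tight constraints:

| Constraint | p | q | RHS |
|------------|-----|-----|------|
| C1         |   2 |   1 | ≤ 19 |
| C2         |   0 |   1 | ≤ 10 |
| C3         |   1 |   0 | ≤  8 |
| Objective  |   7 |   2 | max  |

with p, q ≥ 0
Optimal: p = 8, q = 3
Slack at optimum:
  C1: slack = 0 (binding)
  C2: slack = 7
  C3: slack = 0 (binding)
  p ≥ 0: p = 8
  q ≥ 0: q = 3
Binding constraints: C1, C3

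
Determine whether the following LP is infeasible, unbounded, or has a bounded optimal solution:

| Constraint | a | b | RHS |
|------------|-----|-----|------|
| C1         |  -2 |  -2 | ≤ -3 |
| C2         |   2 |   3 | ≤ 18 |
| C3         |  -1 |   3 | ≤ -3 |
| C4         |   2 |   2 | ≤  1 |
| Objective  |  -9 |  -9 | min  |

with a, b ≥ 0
C4 requires 2a + 2b ≤ 1, while C1 (-2a - 2b ≤ -3) is equivalent to 2a + 2b ≥ 3. Together they would need 3 ≤ 2a + 2b ≤ 1, which is impossible since 3 > 1. No point satisfies all constraints.

The feasible region is empty; the LP is infeasible.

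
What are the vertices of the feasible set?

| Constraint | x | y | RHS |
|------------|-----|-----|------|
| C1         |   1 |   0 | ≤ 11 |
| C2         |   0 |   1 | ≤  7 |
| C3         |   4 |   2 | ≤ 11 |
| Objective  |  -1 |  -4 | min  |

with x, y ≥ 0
Each vertex is the intersection of two constraint boundaries that also satisfies all remaining constraints:
  x = 0 and y = 0 → (0, 0)
  4x + 2y = 11 and y = 0 → (2.75, 0)
  4x + 2y = 11 and x = 0 → (0, 5.5)

Vertices: (0, 0), (2.75, 0), (0, 5.5)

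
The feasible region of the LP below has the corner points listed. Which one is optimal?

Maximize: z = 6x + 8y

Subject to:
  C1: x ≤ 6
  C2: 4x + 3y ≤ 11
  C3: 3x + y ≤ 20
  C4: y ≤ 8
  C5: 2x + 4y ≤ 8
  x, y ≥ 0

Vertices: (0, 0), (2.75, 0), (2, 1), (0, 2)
Evaluating z = 6x + 8y at each vertex:
  (0, 0): z = 0
  (2.75, 0): z = 16.5
  (2, 1): z = 20
  (0, 2): z = 16

The largest value is z = 20, attained at (2, 1).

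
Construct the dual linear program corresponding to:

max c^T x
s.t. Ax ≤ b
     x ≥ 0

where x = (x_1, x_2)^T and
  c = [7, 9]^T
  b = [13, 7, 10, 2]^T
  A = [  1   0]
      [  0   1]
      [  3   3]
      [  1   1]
Minimize: z = 13y1 + 7y2 + 10y3 + 2y4

Subject to:
  C1: -y1 - 3y3 - y4 ≤ -7
  C2: -y2 - 3y3 - y4 ≤ -9
  y1, y2, y3, y4 ≥ 0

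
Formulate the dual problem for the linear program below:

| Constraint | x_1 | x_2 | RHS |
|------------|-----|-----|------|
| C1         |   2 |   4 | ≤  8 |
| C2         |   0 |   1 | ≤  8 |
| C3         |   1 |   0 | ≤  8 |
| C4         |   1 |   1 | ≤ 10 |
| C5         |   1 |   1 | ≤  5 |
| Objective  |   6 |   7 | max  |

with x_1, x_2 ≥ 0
Minimize: z = 8y1 + 8y2 + 8y3 + 10y4 + 5y5

Subject to:
  C1: -2y1 - y3 - y4 - y5 ≤ -6
  C2: -4y1 - y2 - y4 - y5 ≤ -7
  y1, y2, y3, y4, y5 ≥ 0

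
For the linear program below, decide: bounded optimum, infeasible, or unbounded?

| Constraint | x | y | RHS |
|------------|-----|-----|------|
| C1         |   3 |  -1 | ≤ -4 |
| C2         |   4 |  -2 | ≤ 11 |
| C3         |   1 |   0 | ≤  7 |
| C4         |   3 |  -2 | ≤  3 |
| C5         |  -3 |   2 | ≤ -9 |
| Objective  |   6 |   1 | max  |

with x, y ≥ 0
C4 requires 3x - 2y ≤ 3, while C5 (-3x + 2y ≤ -9) is equivalent to 3x - 2y ≥ 9. Together they would need 9 ≤ 3x - 2y ≤ 3, which is impossible since 9 > 3. No point satisfies all constraints.

The feasible region is empty; the LP is infeasible.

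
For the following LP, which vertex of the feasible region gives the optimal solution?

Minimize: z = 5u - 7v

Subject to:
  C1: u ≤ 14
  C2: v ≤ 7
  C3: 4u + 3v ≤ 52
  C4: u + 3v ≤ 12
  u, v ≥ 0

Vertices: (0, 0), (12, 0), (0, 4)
(0, 4) with z = -28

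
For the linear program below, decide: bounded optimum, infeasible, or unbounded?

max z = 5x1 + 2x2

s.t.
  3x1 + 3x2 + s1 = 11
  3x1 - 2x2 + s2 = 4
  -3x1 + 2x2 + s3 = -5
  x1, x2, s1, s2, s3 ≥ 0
The row 3x1 - 2x2 + s2 = 4 with s2 ≥ 0 requires 3x1 - 2x2 ≤ 4, while the row -3x1 + 2x2 + s3 = -5 with s3 ≥ 0 is equivalent to 3x1 - 2x2 ≥ 5. Together they would need 5 ≤ 3x1 - 2x2 ≤ 4, which is impossible since 5 > 4. No point satisfies all constraints.

Infeasible: no point satisfies all constraints simultaneously.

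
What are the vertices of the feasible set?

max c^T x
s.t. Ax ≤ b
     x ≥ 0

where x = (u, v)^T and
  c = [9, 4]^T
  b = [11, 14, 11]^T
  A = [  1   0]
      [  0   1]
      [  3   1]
Each vertex is the intersection of two constraint boundaries that also satisfies all remaining constraints:
  u = 0 and v = 0 → (0, 0)
  3u + v = 11 and v = 0 → (3.667, 0)
  3u + v = 11 and u = 0 → (0, 11)

Vertices: (0, 0), (3.667, 0), (0, 11)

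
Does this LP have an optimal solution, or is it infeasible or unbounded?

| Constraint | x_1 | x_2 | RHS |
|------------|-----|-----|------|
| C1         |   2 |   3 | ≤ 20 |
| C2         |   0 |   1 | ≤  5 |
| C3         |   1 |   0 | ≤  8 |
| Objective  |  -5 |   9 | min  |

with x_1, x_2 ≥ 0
The point (8, 0) satisfies every constraint, so the LP is feasible; the constraints give x_1 ≤ 8 and x_2 ≤ 5, which with x_1, x_2 ≥ 0 keep the feasible region inside a bounded box. A feasible, bounded LP attains a finite optimum at a vertex.

Evaluating z = -5x_1 + 9x_2 at each vertex:
  (0, 0): z = 0
  (8, 0): z = -40
  (8, 1.333): z = -28
  (2.5, 5): z = 32.5
  (0, 5): z = 45

The LP has an optimal solution: (8, 0) with z = -40.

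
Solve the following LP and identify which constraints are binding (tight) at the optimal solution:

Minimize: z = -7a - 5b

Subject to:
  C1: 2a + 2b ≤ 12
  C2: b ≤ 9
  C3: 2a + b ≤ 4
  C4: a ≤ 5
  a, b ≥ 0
Optimal: a = 0, b = 4
Slack at optimum:
  C1: slack = 4
  C2: slack = 5
  C3: slack = 0 (binding)
  C4: slack = 5
  a ≥ 0: a = 0 (binding)
  b ≥ 0: b = 4
Binding constraints: C3, a ≥ 0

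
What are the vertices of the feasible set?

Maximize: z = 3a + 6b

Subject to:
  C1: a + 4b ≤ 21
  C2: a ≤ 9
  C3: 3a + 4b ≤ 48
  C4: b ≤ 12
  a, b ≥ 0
Each vertex is the intersection of two constraint boundaries that also satisfies all remaining constraints:
  a = 0 and b = 0 → (0, 0)
  a = 9 and b = 0 → (9, 0)
  a + 4b = 21 and a = 9 → (9, 3)
  a + 4b = 21 and a = 0 → (0, 5.25)

Vertices: (0, 0), (9, 0), (9, 3), (0, 5.25)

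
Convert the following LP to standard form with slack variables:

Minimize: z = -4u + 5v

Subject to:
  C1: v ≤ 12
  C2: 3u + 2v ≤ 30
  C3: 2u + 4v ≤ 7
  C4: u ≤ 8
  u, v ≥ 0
min z = -4u + 5v

s.t.
  v + s1 = 12
  3u + 2v + s2 = 30
  2u + 4v + s3 = 7
  u + s4 = 8
  u, v, s1, s2, s3, s4 ≥ 0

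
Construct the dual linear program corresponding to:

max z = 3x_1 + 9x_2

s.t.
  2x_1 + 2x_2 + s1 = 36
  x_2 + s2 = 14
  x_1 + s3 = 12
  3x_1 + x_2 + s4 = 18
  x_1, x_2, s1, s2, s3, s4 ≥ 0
Minimize: z = 36y1 + 14y2 + 12y3 + 18y4

Subject to:
  C1: -2y1 - y3 - 3y4 ≤ -3
  C2: -2y1 - y2 - y4 ≤ -9
  y1, y2, y3, y4 ≥ 0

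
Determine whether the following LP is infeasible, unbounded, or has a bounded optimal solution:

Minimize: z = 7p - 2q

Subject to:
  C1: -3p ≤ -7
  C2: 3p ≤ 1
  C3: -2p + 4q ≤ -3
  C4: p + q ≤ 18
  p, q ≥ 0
C2 requires 3p ≤ 1, while C1 (-3p ≤ -7) is equivalent to 3p ≥ 7. Together they would need 7 ≤ 3p ≤ 1, which is impossible since 7 > 1. No point satisfies all constraints.

The feasible region is empty; the LP is infeasible.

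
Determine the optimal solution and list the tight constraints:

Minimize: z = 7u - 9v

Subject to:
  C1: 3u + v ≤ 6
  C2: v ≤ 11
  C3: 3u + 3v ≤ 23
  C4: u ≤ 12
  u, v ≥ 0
Optimal: u = 0, v = 6
Slack at optimum:
  C1: slack = 0 (binding)
  C2: slack = 5
  C3: slack = 5
  C4: slack = 12
  u ≥ 0: u = 0 (binding)
  v ≥ 0: v = 6
Binding constraints: C1, u ≥ 0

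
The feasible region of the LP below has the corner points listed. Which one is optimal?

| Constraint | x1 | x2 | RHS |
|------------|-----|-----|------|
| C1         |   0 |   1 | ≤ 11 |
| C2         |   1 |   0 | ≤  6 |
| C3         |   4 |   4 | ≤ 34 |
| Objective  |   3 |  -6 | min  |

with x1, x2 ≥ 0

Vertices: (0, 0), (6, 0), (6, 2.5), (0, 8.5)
(0, 8.5) with z = -51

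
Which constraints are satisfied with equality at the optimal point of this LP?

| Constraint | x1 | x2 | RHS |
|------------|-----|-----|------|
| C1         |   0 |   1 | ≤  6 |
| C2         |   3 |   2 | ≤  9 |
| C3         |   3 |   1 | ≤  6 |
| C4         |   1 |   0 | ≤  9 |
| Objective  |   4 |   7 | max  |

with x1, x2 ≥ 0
Optimal: x1 = 0, x2 = 4.5
Slack at optimum:
  C1: slack = 1.5
  C2: slack = 0 (binding)
  C3: slack = 1.5
  C4: slack = 9
  x1 ≥ 0: x1 = 0 (binding)
  x2 ≥ 0: x2 = 4.5
Binding constraints: C2, x1 ≥ 0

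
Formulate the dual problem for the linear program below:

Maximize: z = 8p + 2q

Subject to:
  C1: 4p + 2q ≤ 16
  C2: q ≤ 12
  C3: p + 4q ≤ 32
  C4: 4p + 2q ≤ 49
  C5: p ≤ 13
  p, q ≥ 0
Minimize: z = 16y1 + 12y2 + 32y3 + 49y4 + 13y5

Subject to:
  C1: -4y1 - y3 - 4y4 - y5 ≤ -8
  C2: -2y1 - y2 - 4y3 - 2y4 ≤ -2
  y1, y2, y3, y4, y5 ≥ 0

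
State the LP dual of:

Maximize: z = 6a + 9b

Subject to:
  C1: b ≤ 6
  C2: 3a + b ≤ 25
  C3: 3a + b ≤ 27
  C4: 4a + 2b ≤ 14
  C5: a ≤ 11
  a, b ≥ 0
Minimize: z = 6y1 + 25y2 + 27y3 + 14y4 + 11y5

Subject to:
  C1: -3y2 - 3y3 - 4y4 - y5 ≤ -6
  C2: -y1 - y2 - y3 - 2y4 ≤ -9
  y1, y2, y3, y4, y5 ≥ 0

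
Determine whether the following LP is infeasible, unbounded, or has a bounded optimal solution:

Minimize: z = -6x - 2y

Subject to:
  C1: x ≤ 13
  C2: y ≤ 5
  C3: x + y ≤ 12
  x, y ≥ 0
The point (12, 0) satisfies every constraint, so the LP is feasible; the constraints give x ≤ 13 and y ≤ 5, which with x, y ≥ 0 keep the feasible region inside a bounded box. A feasible, bounded LP attains a finite optimum at a vertex.

Feasible with finite optimum z* = -72 at (12, 0).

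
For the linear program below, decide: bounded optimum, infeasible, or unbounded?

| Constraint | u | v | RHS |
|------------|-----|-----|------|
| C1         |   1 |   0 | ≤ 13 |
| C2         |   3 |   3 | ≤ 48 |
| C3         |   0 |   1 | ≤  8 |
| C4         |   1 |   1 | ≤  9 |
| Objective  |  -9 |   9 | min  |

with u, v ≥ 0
The point (9, 0) satisfies every constraint, so the LP is feasible; the constraints give u ≤ 13 and v ≤ 8, which with u, v ≥ 0 keep the feasible region inside a bounded box. A feasible, bounded LP attains a finite optimum at a vertex.

Evaluating z = -9u + 9v at each vertex:
  (0, 0): z = 0
  (9, 0): z = -81
  (1, 8): z = 63
  (0, 8): z = 72

Feasible with finite optimum z* = -81 at (9, 0).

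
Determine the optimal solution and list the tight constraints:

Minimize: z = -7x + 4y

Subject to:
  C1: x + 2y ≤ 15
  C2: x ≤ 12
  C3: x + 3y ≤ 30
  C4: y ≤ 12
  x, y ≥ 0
Optimal: x = 12, y = 0
Binding: C2, y ≥ 0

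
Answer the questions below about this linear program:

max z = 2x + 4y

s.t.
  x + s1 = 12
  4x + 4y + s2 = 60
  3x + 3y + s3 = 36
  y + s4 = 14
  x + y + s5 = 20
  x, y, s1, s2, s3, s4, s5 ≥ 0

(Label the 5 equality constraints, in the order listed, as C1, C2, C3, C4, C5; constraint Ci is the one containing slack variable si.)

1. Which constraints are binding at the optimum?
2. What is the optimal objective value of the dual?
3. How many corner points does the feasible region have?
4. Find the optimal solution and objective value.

1. C3, x ≥ 0
2. 48 (by strong duality, equal to the primal optimum)
3. 3
4. x = 0, y = 12, z = 48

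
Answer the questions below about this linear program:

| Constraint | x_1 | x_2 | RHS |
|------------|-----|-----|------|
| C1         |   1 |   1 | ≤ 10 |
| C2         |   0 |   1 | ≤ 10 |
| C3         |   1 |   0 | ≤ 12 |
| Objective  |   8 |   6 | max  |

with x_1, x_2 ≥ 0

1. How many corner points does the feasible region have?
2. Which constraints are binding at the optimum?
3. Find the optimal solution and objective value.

1. 3
2. C1, x_2 ≥ 0
3. x_1 = 10, x_2 = 0, z = 80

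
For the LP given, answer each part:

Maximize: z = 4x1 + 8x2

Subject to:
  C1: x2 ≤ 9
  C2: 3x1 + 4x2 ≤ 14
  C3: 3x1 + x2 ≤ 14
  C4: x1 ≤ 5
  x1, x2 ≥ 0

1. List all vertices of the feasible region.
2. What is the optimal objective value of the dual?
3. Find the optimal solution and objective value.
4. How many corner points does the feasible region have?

1. (0, 0), (4.667, 0), (0, 3.5)
2. 28 (by strong duality, equal to the primal optimum)
3. x1 = 0, x2 = 3.5, z = 28
4. 3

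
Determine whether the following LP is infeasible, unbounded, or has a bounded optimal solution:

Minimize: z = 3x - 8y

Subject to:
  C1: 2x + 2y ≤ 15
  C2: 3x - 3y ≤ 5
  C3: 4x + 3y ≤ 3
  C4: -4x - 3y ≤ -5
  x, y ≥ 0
C3 requires 4x + 3y ≤ 3, while C4 (-4x - 3y ≤ -5) is equivalent to 4x + 3y ≥ 5. Together they would need 5 ≤ 4x + 3y ≤ 3, which is impossible since 5 > 3. No point satisfies all constraints.

Infeasible — the constraint set is empty.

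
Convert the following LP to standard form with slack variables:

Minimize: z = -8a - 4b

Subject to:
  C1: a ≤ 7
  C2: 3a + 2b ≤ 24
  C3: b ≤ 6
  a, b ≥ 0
min z = -8a - 4b

s.t.
  a + s1 = 7
  3a + 2b + s2 = 24
  b + s3 = 6
  a, b, s1, s2, s3 ≥ 0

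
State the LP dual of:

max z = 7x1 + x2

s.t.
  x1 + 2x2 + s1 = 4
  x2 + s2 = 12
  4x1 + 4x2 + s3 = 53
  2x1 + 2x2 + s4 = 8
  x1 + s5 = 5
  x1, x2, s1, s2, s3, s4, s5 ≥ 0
Minimize: z = 4y1 + 12y2 + 53y3 + 8y4 + 5y5

Subject to:
  C1: -y1 - 4y3 - 2y4 - y5 ≤ -7
  C2: -2y1 - y2 - 4y3 - 2y4 ≤ -1
  y1, y2, y3, y4, y5 ≥ 0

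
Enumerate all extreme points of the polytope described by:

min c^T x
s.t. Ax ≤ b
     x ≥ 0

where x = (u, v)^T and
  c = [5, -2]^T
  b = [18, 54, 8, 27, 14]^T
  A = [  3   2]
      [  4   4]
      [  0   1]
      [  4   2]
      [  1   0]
Each vertex is the intersection of two constraint boundaries that also satisfies all remaining constraints:
  u = 0 and v = 0 → (0, 0)
  3u + 2v = 18 and v = 0 → (6, 0)
  3u + 2v = 18 and v = 8 → (0.6667, 8)
  v = 8 and u = 0 → (0, 8)

Vertices: (0, 0), (6, 0), (0.6667, 8), (0, 8)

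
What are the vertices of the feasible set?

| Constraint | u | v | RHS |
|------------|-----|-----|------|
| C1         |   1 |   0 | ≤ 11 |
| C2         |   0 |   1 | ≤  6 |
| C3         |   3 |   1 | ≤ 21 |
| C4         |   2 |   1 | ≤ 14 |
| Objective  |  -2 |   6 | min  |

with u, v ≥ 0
Each vertex is the intersection of two constraint boundaries that also satisfies all remaining constraints:
  u = 0 and v = 0 → (0, 0)
  3u + v = 21 and 2u + v = 14 → (7, 0)
  v = 6 and 2u + v = 14 → (4, 6)
  v = 6 and u = 0 → (0, 6)

Vertices: (0, 0), (7, 0), (4, 6), (0, 6)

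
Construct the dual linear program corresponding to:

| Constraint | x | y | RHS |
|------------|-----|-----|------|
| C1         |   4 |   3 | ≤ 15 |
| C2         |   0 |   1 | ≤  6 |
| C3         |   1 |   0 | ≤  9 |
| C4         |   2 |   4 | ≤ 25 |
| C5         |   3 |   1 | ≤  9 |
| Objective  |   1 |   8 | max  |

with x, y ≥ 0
Minimize: z = 15y1 + 6y2 + 9y3 + 25y4 + 9y5

Subject to:
  C1: -4y1 - y3 - 2y4 - 3y5 ≤ -1
  C2: -3y1 - y2 - 4y4 - y5 ≤ -8
  y1, y2, y3, y4, y5 ≥ 0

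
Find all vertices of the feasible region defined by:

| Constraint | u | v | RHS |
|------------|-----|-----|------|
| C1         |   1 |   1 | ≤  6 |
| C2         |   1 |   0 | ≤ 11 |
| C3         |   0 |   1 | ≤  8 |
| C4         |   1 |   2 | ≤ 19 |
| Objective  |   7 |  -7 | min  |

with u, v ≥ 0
Each vertex is the intersection of two constraint boundaries that also satisfies all remaining constraints:
  u = 0 and v = 0 → (0, 0)
  u + v = 6 and v = 0 → (6, 0)
  u + v = 6 and u = 0 → (0, 6)

Vertices: (0, 0), (6, 0), (0, 6)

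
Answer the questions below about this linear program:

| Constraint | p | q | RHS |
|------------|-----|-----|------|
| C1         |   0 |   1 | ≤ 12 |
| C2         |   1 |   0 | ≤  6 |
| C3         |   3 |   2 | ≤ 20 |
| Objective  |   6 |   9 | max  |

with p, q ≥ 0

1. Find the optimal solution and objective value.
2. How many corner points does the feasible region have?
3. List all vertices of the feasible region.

1. p = 0, q = 10, z = 90
2. 4
3. (0, 0), (6, 0), (6, 1), (0, 10)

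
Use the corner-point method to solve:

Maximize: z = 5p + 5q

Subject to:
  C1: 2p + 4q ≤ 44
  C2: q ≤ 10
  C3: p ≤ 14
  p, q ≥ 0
Each vertex is the intersection of two constraint boundaries that also satisfies all remaining constraints:
  p = 0 and q = 0 → (0, 0)
  p = 14 and q = 0 → (14, 0)
  2p + 4q = 44 and p = 14 → (14, 4)
  2p + 4q = 44 and q = 10 → (2, 10)
  q = 10 and p = 0 → (0, 10)

Evaluating z = 5p + 5q at each vertex:
  (0, 0): z = 0
  (14, 0): z = 70
  (14, 4): z = 90
  (2, 10): z = 60
  (0, 10): z = 50

The maximum is at (14, 4) with z = 90.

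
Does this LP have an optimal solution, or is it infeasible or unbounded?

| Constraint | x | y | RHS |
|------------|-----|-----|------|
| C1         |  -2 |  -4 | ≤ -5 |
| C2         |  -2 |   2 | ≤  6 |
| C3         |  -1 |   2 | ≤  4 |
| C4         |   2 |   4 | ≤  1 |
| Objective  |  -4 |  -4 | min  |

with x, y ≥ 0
C4 requires 2x + 4y ≤ 1, while C1 (-2x - 4y ≤ -5) is equivalent to 2x + 4y ≥ 5. Together they would need 5 ≤ 2x + 4y ≤ 1, which is impossible since 5 > 1. No point satisfies all constraints.

The feasible region is empty; the LP is infeasible.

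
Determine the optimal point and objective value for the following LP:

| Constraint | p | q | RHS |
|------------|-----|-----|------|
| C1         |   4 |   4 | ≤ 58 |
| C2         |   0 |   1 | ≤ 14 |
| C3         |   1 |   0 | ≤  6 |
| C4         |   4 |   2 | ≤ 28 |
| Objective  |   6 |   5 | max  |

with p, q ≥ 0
Each vertex is the intersection of two constraint boundaries that also satisfies all remaining constraints:
  p = 0 and q = 0 → (0, 0)
  p = 6 and q = 0 → (6, 0)
  p = 6 and 4p + 2q = 28 → (6, 2)
  q = 14 and 4p + 2q = 28 → (0, 14)

Evaluating z = 6p + 5q at each vertex:
  (0, 0): z = 0
  (6, 0): z = 36
  (6, 2): z = 46
  (0, 14): z = 70

The maximum is at (0, 14) with z = 70.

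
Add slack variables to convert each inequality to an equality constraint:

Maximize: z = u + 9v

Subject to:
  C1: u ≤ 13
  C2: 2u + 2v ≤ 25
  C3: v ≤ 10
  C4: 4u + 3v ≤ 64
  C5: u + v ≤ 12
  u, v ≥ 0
max z = u + 9v

s.t.
  u + s1 = 13
  2u + 2v + s2 = 25
  v + s3 = 10
  4u + 3v + s4 = 64
  u + v + s5 = 12
  u, v, s1, s2, s3, s4, s5 ≥ 0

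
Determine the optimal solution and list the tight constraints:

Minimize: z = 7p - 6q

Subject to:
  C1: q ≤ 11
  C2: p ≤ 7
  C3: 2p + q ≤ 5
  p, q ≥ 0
Optimal: p = 0, q = 5
Binding: C3, p ≥ 0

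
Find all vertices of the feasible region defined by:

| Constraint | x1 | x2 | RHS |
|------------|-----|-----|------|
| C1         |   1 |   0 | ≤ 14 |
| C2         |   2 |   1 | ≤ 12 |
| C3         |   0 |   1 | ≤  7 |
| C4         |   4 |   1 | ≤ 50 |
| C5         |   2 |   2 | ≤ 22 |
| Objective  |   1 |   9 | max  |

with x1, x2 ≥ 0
Each vertex is the intersection of two constraint boundaries that also satisfies all remaining constraints:
  x1 = 0 and x2 = 0 → (0, 0)
  2x1 + x2 = 12 and x2 = 0 → (6, 0)
  2x1 + x2 = 12 and x2 = 7 → (2.5, 7)
  x2 = 7 and x1 = 0 → (0, 7)

Vertices: (0, 0), (6, 0), (2.5, 7), (0, 7)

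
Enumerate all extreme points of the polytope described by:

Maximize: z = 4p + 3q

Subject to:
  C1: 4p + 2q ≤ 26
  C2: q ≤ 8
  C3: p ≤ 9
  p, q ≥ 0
Each vertex is the intersection of two constraint boundaries that also satisfies all remaining constraints:
  p = 0 and q = 0 → (0, 0)
  4p + 2q = 26 and q = 0 → (6.5, 0)
  4p + 2q = 26 and q = 8 → (2.5, 8)
  q = 8 and p = 0 → (0, 8)

Vertices: (0, 0), (6.5, 0), (2.5, 8), (0, 8)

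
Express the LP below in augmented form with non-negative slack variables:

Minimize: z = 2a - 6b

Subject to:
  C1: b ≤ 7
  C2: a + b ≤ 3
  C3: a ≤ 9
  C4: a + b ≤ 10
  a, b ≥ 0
min z = 2a - 6b

s.t.
  b + s1 = 7
  a + b + s2 = 3
  a + s3 = 9
  a + b + s4 = 10
  a, b, s1, s2, s3, s4 ≥ 0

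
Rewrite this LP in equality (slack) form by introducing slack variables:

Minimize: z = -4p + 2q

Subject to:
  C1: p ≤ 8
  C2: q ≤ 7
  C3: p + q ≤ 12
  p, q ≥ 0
min z = -4p + 2q

s.t.
  p + s1 = 8
  q + s2 = 7
  p + q + s3 = 12
  p, q, s1, s2, s3 ≥ 0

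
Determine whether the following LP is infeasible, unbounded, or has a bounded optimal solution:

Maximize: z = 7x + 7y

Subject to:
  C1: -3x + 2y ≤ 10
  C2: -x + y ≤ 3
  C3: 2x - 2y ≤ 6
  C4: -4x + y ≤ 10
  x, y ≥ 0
Feasible point: (0, 0) satisfies every constraint, so the LP is feasible.
Direction d = (1, 1): for each constraint row a, a·d ≤ 0 —
  (-3)(1) + (2)(1) = -1 ≤ 0
  (-1)(1) + (1)(1) = 0 ≤ 0
  (2)(1) + (-2)(1) = 0 ≤ 0
  (-4)(1) + (1)(1) = -3 ≤ 0
and d ≥ 0, so (0, 0) + t·d stays feasible for every t ≥ 0. Along this ray z = 7x + 7y changes by 14 per unit t, so z → +∞.

Unbounded — the objective can increase without bound over the feasible region.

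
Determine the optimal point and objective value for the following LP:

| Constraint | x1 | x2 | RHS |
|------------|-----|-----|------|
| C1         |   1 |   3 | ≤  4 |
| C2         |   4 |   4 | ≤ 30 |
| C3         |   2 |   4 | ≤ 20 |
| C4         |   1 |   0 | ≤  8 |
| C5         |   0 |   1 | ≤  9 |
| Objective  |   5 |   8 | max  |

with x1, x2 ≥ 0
x1 = 4, x2 = 0, z = 20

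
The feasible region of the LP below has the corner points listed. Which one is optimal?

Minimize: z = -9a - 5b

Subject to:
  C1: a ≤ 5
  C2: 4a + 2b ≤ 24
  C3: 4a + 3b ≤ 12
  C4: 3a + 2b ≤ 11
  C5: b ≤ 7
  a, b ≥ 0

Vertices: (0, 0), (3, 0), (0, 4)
(3, 0) with z = -27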